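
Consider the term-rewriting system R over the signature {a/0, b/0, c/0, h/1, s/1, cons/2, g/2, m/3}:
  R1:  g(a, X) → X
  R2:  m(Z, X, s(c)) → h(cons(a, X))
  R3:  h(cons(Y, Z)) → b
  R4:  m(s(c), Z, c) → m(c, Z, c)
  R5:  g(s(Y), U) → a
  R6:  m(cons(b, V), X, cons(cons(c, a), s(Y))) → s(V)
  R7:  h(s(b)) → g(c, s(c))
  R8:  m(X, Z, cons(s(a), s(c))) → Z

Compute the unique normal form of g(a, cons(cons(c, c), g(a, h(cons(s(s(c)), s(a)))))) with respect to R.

cons(cons(c, c), b)

1. g(a, cons(cons(c, c), g(a, h(cons(s(s(c)), s(a))))))  →  cons(cons(c, c), g(a, h(cons(s(s(c)), s(a)))))   [R1 at ε]
2. cons(cons(c, c), g(a, h(cons(s(s(c)), s(a)))))  →  cons(cons(c, c), h(cons(s(s(c)), s(a))))   [R1 at 2]
3. cons(cons(c, c), h(cons(s(s(c)), s(a))))  →  cons(cons(c, c), b)   [R3 at 2]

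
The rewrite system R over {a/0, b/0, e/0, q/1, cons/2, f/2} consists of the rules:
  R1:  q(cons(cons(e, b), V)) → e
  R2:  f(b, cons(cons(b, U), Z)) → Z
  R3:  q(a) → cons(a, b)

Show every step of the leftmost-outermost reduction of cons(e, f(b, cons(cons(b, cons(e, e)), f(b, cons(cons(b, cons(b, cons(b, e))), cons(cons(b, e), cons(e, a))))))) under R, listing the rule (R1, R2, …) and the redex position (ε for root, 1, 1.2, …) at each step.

cons(e, cons(cons(b, e), cons(e, a)))

1. cons(e, f(b, cons(cons(b, cons(e, e)), f(b, cons(cons(b, cons(b, cons(b, e))), cons(cons(b, e), cons(e, a)))))))  →  cons(e, f(b, cons(cons(b, cons(b, cons(b, e))), cons(cons(b, e), cons(e, a)))))   [R2 at 2]
2. cons(e, f(b, cons(cons(b, cons(b, cons(b, e))), cons(cons(b, e), cons(e, a)))))  →  cons(e, cons(cons(b, e), cons(e, a)))   [R2 at 2]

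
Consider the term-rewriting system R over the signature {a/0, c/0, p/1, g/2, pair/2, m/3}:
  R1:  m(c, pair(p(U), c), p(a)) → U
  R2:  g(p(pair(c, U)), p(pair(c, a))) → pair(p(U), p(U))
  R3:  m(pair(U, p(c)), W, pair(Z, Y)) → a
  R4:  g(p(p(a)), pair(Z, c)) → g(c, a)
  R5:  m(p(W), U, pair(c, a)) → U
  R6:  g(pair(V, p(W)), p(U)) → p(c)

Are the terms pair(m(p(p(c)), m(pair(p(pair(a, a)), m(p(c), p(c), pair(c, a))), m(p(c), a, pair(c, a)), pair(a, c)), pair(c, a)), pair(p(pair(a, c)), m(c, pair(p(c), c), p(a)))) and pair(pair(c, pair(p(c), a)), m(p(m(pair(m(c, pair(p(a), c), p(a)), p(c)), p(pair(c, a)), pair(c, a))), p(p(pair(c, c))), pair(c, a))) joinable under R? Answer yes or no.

Reduce t₁ = pair(m(p(p(c)), m(pair(p(pair(a, a)), m(p(c), p(c), pair(c, a))), m(p(c), a, pair(c, a)), pair(a, c)), pair(c, a)), pair(p(pair(a, c)), m(c, pair(p(c), c), p(a)))):
1. pair(m(p(p(c)), m(pair(p(pair(a, a)), m(p(c), p(c), pair(c, a))), m(p(c), a, pair(c, a)), pair(a, c)), pair(c, a)), pair(p(pair(a, c)), m(c, pair(p(c), c), p(a))))  →  pair(m(pair(p(pair(a, a)), m(p(c), p(c), pair(c, a))), m(p(c), a, pair(c, a)), pair(a, c)), pair(p(pair(a, c)), m(c, pair(p(c), c), p(a))))   [R5 at 1]
2. pair(m(pair(p(pair(a, a)), m(p(c), p(c), pair(c, a))), m(p(c), a, pair(c, a)), pair(a, c)), pair(p(pair(a, c)), m(c, pair(p(c), c), p(a))))  →  pair(m(pair(p(pair(a, a)), p(c)), m(p(c), a, pair(c, a)), pair(a, c)), pair(p(pair(a, c)), m(c, pair(p(c), c), p(a))))   [R5 at 1.1.2]
3. pair(m(pair(p(pair(a, a)), p(c)), m(p(c), a, pair(c, a)), pair(a, c)), pair(p(pair(a, c)), m(c, pair(p(c), c), p(a))))  →  pair(a, pair(p(pair(a, c)), m(c, pair(p(c), c), p(a))))   [R3 at 1]
4. pair(a, pair(p(pair(a, c)), m(c, pair(p(c), c), p(a))))  →  pair(a, pair(p(pair(a, c)), c))   [R1 at 2.2]

Reduce t₂ = pair(pair(c, pair(p(c), a)), m(p(m(pair(m(c, pair(p(a), c), p(a)), p(c)), p(pair(c, a)), pair(c, a))), p(p(pair(c, c))), pair(c, a))):
1. pair(pair(c, pair(p(c), a)), m(p(m(pair(m(c, pair(p(a), c), p(a)), p(c)), p(pair(c, a)), pair(c, a))), p(p(pair(c, c))), pair(c, a)))  →  pair(pair(c, pair(p(c), a)), p(p(pair(c, c))))   [R5 at 2]

no — NF(t₁) = pair(a, pair(p(pair(a, c)), c)), NF(t₂) = pair(pair(c, pair(p(c), a)), p(p(pair(c, c))))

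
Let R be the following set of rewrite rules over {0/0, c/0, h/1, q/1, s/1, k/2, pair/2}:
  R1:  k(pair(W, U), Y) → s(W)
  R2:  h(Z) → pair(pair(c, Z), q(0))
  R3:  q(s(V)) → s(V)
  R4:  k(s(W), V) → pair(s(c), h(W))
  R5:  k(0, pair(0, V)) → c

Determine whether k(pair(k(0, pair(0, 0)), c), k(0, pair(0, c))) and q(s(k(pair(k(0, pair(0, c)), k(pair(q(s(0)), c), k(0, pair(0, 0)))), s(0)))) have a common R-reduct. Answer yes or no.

Reduce t₁ = k(pair(k(0, pair(0, 0)), c), k(0, pair(0, c))):
1. k(pair(k(0, pair(0, 0)), c), k(0, pair(0, c)))  →  s(k(0, pair(0, 0)))   [R1 at ε]
2. s(k(0, pair(0, 0)))  →  s(c)   [R5 at 1]

Reduce t₂ = q(s(k(pair(k(0, pair(0, c)), k(pair(q(s(0)), c), k(0, pair(0, 0)))), s(0)))):
1. q(s(k(pair(k(0, pair(0, c)), k(pair(q(s(0)), c), k(0, pair(0, 0)))), s(0))))  →  s(k(pair(k(0, pair(0, c)), k(pair(q(s(0)), c), k(0, pair(0, 0)))), s(0)))   [R3 at ε]
2. s(k(pair(k(0, pair(0, c)), k(pair(q(s(0)), c), k(0, pair(0, 0)))), s(0)))  →  s(s(k(0, pair(0, c))))   [R1 at 1]
3. s(s(k(0, pair(0, c))))  →  s(s(c))   [R5 at 1.1]

no — NF(t₁) = s(c), NF(t₂) = s(s(c))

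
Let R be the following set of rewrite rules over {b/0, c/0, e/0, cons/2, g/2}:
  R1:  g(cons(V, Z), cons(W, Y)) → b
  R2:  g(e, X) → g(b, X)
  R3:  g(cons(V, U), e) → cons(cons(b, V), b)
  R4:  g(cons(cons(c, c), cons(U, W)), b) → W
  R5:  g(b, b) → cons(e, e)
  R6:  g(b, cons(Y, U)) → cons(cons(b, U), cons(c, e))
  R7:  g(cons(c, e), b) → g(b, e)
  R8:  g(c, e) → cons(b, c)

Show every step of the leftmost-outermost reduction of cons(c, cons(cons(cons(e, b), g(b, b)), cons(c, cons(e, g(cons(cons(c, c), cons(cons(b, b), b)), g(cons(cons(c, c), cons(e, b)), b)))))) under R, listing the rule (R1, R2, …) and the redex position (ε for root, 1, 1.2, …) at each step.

cons(c, cons(cons(cons(e, b), cons(e, e)), cons(c, cons(e, b))))

1. cons(c, cons(cons(cons(e, b), g(b, b)), cons(c, cons(e, g(cons(cons(c, c), cons(cons(b, b), b)), g(cons(cons(c, c), cons(e, b)), b))))))  →  cons(c, cons(cons(cons(e, b), cons(e, e)), cons(c, cons(e, g(cons(cons(c, c), cons(cons(b, b), b)), g(cons(cons(c, c), cons(e, b)), b))))))   [R5 at 2.1.2]
2. cons(c, cons(cons(cons(e, b), cons(e, e)), cons(c, cons(e, g(cons(cons(c, c), cons(cons(b, b), b)), g(cons(cons(c, c), cons(e, b)), b))))))  →  cons(c, cons(cons(cons(e, b), cons(e, e)), cons(c, cons(e, g(cons(cons(c, c), cons(cons(b, b), b)), b)))))   [R4 at 2.2.2.2.2]
3. cons(c, cons(cons(cons(e, b), cons(e, e)), cons(c, cons(e, g(cons(cons(c, c), cons(cons(b, b), b)), b)))))  →  cons(c, cons(cons(cons(e, b), cons(e, e)), cons(c, cons(e, b))))   [R4 at 2.2.2.2]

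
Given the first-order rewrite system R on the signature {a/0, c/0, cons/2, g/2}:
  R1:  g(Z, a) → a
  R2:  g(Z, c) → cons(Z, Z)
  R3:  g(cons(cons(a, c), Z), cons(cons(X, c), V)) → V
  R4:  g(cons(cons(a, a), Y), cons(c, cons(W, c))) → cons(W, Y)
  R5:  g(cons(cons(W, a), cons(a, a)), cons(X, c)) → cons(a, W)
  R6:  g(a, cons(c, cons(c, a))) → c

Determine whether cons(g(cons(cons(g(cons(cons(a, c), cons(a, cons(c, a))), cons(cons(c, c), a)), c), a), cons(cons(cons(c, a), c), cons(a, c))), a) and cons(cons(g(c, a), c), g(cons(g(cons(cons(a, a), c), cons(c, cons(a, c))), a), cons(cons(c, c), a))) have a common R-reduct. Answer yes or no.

yes — NF(t₁) = cons(cons(a, c), a), NF(t₂) = cons(cons(a, c), a)

Reduce t₁ = cons(g(cons(cons(g(cons(cons(a, c), cons(a, cons(c, a))), cons(cons(c, c), a)), c), a), cons(cons(cons(c, a), c), cons(a, c))), a):
1. cons(g(cons(cons(g(cons(cons(a, c), cons(a, cons(c, a))), cons(cons(c, c), a)), c), a), cons(cons(cons(c, a), c), cons(a, c))), a)  →  cons(g(cons(cons(a, c), a), cons(cons(cons(c, a), c), cons(a, c))), a)   [R3 at 1.1.1.1]
2. cons(g(cons(cons(a, c), a), cons(cons(cons(c, a), c), cons(a, c))), a)  →  cons(cons(a, c), a)   [R3 at 1]

Reduce t₂ = cons(cons(g(c, a), c), g(cons(g(cons(cons(a, a), c), cons(c, cons(a, c))), a), cons(cons(c, c), a))):
1. cons(cons(g(c, a), c), g(cons(g(cons(cons(a, a), c), cons(c, cons(a, c))), a), cons(cons(c, c), a)))  →  cons(cons(a, c), g(cons(g(cons(cons(a, a), c), cons(c, cons(a, c))), a), cons(cons(c, c), a)))   [R1 at 1.1]
2. cons(cons(a, c), g(cons(g(cons(cons(a, a), c), cons(c, cons(a, c))), a), cons(cons(c, c), a)))  →  cons(cons(a, c), g(cons(cons(a, c), a), cons(cons(c, c), a)))   [R4 at 2.1.1]
3. cons(cons(a, c), g(cons(cons(a, c), a), cons(cons(c, c), a)))  →  cons(cons(a, c), a)   [R3 at 2]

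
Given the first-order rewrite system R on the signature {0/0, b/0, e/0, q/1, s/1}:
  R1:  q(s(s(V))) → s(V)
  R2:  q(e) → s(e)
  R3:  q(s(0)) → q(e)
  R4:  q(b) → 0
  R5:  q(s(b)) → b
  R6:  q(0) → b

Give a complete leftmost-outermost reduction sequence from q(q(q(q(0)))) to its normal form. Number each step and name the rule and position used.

1. q(q(q(q(0))))  →  q(q(q(b)))   [R6 at 1.1.1]
2. q(q(q(b)))  →  q(q(0))   [R4 at 1.1]
3. q(q(0))  →  q(b)   [R6 at 1]
4. q(b)  →  0   [R4 at ε]

0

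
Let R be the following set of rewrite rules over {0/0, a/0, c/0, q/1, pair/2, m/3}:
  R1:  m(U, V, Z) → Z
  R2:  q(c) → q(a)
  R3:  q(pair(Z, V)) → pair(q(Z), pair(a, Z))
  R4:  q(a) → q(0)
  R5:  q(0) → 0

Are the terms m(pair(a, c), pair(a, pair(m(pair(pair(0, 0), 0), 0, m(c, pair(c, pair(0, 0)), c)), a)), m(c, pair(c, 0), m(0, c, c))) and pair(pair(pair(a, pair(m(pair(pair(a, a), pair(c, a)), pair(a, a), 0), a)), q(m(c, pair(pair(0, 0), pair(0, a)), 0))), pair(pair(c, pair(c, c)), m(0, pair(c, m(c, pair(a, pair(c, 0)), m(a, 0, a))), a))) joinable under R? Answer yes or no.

no — NF(t₁) = c, NF(t₂) = pair(pair(pair(a, pair(0, a)), 0), pair(pair(c, pair(c, c)), a))

Reduce t₁ = m(pair(a, c), pair(a, pair(m(pair(pair(0, 0), 0), 0, m(c, pair(c, pair(0, 0)), c)), a)), m(c, pair(c, 0), m(0, c, c))):
1. m(pair(a, c), pair(a, pair(m(pair(pair(0, 0), 0), 0, m(c, pair(c, pair(0, 0)), c)), a)), m(c, pair(c, 0), m(0, c, c)))  →  m(c, pair(c, 0), m(0, c, c))   [R1 at ε]
2. m(c, pair(c, 0), m(0, c, c))  →  m(0, c, c)   [R1 at ε]
3. m(0, c, c)  →  c   [R1 at ε]

Reduce t₂ = pair(pair(pair(a, pair(m(pair(pair(a, a), pair(c, a)), pair(a, a), 0), a)), q(m(c, pair(pair(0, 0), pair(0, a)), 0))), pair(pair(c, pair(c, c)), m(0, pair(c, m(c, pair(a, pair(c, 0)), m(a, 0, a))), a))):
1. pair(pair(pair(a, pair(m(pair(pair(a, a), pair(c, a)), pair(a, a), 0), a)), q(m(c, pair(pair(0, 0), pair(0, a)), 0))), pair(pair(c, pair(c, c)), m(0, pair(c, m(c, pair(a, pair(c, 0)), m(a, 0, a))), a)))  →  pair(pair(pair(a, pair(0, a)), q(m(c, pair(pair(0, 0), pair(0, a)), 0))), pair(pair(c, pair(c, c)), m(0, pair(c, m(c, pair(a, pair(c, 0)), m(a, 0, a))), a)))   [R1 at 1.1.2.1]
2. pair(pair(pair(a, pair(0, a)), q(m(c, pair(pair(0, 0), pair(0, a)), 0))), pair(pair(c, pair(c, c)), m(0, pair(c, m(c, pair(a, pair(c, 0)), m(a, 0, a))), a)))  →  pair(pair(pair(a, pair(0, a)), q(0)), pair(pair(c, pair(c, c)), m(0, pair(c, m(c, pair(a, pair(c, 0)), m(a, 0, a))), a)))   [R1 at 1.2.1]
3. pair(pair(pair(a, pair(0, a)), q(0)), pair(pair(c, pair(c, c)), m(0, pair(c, m(c, pair(a, pair(c, 0)), m(a, 0, a))), a)))  →  pair(pair(pair(a, pair(0, a)), 0), pair(pair(c, pair(c, c)), m(0, pair(c, m(c, pair(a, pair(c, 0)), m(a, 0, a))), a)))   [R5 at 1.2]
4. pair(pair(pair(a, pair(0, a)), 0), pair(pair(c, pair(c, c)), m(0, pair(c, m(c, pair(a, pair(c, 0)), m(a, 0, a))), a)))  →  pair(pair(pair(a, pair(0, a)), 0), pair(pair(c, pair(c, c)), a))   [R1 at 2.2]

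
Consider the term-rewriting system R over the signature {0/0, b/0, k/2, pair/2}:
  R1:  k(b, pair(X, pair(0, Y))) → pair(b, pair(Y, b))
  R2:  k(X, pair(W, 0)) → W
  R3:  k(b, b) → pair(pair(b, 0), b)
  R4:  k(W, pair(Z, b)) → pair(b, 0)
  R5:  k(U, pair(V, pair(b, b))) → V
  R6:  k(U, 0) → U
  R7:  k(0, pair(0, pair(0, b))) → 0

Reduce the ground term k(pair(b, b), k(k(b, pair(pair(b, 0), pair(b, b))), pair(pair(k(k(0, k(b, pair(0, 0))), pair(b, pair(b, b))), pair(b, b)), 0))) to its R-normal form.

1. k(pair(b, b), k(k(b, pair(pair(b, 0), pair(b, b))), pair(pair(k(k(0, k(b, pair(0, 0))), pair(b, pair(b, b))), pair(b, b)), 0)))  →  k(pair(b, b), pair(k(k(0, k(b, pair(0, 0))), pair(b, pair(b, b))), pair(b, b)))   [R2 at 2]
2. k(pair(b, b), pair(k(k(0, k(b, pair(0, 0))), pair(b, pair(b, b))), pair(b, b)))  →  k(k(0, k(b, pair(0, 0))), pair(b, pair(b, b)))   [R5 at ε]
3. k(k(0, k(b, pair(0, 0))), pair(b, pair(b, b)))  →  b   [R5 at ε]

b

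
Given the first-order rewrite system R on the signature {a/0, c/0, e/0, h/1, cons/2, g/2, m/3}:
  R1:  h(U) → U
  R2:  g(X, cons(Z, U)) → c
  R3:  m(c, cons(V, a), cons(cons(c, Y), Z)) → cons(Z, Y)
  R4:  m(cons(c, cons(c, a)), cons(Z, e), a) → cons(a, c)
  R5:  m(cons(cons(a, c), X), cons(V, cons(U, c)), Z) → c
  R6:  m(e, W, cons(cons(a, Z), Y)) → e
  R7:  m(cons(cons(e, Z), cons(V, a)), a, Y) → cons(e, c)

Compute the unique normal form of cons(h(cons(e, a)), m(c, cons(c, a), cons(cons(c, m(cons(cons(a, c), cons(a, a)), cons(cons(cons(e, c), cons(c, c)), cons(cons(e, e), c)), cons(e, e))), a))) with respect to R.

cons(cons(e, a), cons(a, c))

1. cons(h(cons(e, a)), m(c, cons(c, a), cons(cons(c, m(cons(cons(a, c), cons(a, a)), cons(cons(cons(e, c), cons(c, c)), cons(cons(e, e), c)), cons(e, e))), a)))  →  cons(cons(e, a), m(c, cons(c, a), cons(cons(c, m(cons(cons(a, c), cons(a, a)), cons(cons(cons(e, c), cons(c, c)), cons(cons(e, e), c)), cons(e, e))), a)))   [R1 at 1]
2. cons(cons(e, a), m(c, cons(c, a), cons(cons(c, m(cons(cons(a, c), cons(a, a)), cons(cons(cons(e, c), cons(c, c)), cons(cons(e, e), c)), cons(e, e))), a)))  →  cons(cons(e, a), cons(a, m(cons(cons(a, c), cons(a, a)), cons(cons(cons(e, c), cons(c, c)), cons(cons(e, e), c)), cons(e, e))))   [R3 at 2]
3. cons(cons(e, a), cons(a, m(cons(cons(a, c), cons(a, a)), cons(cons(cons(e, c), cons(c, c)), cons(cons(e, e), c)), cons(e, e))))  →  cons(cons(e, a), cons(a, c))   [R5 at 2.2]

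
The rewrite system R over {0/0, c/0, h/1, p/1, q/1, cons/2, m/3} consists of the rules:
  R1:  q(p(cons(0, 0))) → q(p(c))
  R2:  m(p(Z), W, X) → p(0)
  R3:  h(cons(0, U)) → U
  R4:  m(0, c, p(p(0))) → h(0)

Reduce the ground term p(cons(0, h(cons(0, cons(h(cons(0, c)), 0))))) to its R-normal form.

1. p(cons(0, h(cons(0, cons(h(cons(0, c)), 0)))))  →  p(cons(0, cons(h(cons(0, c)), 0)))   [R3 at 1.2]
2. p(cons(0, cons(h(cons(0, c)), 0)))  →  p(cons(0, cons(c, 0)))   [R3 at 1.2.1]

p(cons(0, cons(c, 0)))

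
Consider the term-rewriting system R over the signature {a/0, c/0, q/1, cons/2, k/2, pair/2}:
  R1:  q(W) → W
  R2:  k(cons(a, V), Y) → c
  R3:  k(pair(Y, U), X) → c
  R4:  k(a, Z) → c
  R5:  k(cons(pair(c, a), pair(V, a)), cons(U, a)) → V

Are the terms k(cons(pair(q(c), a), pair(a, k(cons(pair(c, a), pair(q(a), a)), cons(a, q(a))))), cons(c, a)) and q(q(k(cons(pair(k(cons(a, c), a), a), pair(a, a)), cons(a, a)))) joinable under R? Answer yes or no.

Reduce t₁ = k(cons(pair(q(c), a), pair(a, k(cons(pair(c, a), pair(q(a), a)), cons(a, q(a))))), cons(c, a)):
1. k(cons(pair(q(c), a), pair(a, k(cons(pair(c, a), pair(q(a), a)), cons(a, q(a))))), cons(c, a))  →  k(cons(pair(c, a), pair(a, k(cons(pair(c, a), pair(q(a), a)), cons(a, q(a))))), cons(c, a))   [R1 at 1.1.1]
2. k(cons(pair(c, a), pair(a, k(cons(pair(c, a), pair(q(a), a)), cons(a, q(a))))), cons(c, a))  →  k(cons(pair(c, a), pair(a, k(cons(pair(c, a), pair(a, a)), cons(a, q(a))))), cons(c, a))   [R1 at 1.2.2.1.2.1]
3. k(cons(pair(c, a), pair(a, k(cons(pair(c, a), pair(a, a)), cons(a, q(a))))), cons(c, a))  →  k(cons(pair(c, a), pair(a, k(cons(pair(c, a), pair(a, a)), cons(a, a)))), cons(c, a))   [R1 at 1.2.2.2.2]
4. k(cons(pair(c, a), pair(a, k(cons(pair(c, a), pair(a, a)), cons(a, a)))), cons(c, a))  →  k(cons(pair(c, a), pair(a, a)), cons(c, a))   [R5 at 1.2.2]
5. k(cons(pair(c, a), pair(a, a)), cons(c, a))  →  a   [R5 at ε]

Reduce t₂ = q(q(k(cons(pair(k(cons(a, c), a), a), pair(a, a)), cons(a, a)))):
1. q(q(k(cons(pair(k(cons(a, c), a), a), pair(a, a)), cons(a, a))))  →  q(k(cons(pair(k(cons(a, c), a), a), pair(a, a)), cons(a, a)))   [R1 at ε]
2. q(k(cons(pair(k(cons(a, c), a), a), pair(a, a)), cons(a, a)))  →  k(cons(pair(k(cons(a, c), a), a), pair(a, a)), cons(a, a))   [R1 at ε]
3. k(cons(pair(k(cons(a, c), a), a), pair(a, a)), cons(a, a))  →  k(cons(pair(c, a), pair(a, a)), cons(a, a))   [R2 at 1.1.1]
4. k(cons(pair(c, a), pair(a, a)), cons(a, a))  →  a   [R5 at ε]

yes — NF(t₁) = a, NF(t₂) = a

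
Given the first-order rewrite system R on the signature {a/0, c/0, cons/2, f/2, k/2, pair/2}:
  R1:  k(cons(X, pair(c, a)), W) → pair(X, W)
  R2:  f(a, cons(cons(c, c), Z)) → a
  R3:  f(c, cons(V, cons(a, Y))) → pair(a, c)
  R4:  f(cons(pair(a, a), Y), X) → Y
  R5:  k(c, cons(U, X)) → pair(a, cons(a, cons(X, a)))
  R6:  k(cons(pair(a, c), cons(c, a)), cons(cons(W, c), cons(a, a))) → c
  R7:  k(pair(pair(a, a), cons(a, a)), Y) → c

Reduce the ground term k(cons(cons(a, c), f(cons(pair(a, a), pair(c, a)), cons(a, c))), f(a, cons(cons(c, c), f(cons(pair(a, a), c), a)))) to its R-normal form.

pair(cons(a, c), a)

1. k(cons(cons(a, c), f(cons(pair(a, a), pair(c, a)), cons(a, c))), f(a, cons(cons(c, c), f(cons(pair(a, a), c), a))))  →  k(cons(cons(a, c), pair(c, a)), f(a, cons(cons(c, c), f(cons(pair(a, a), c), a))))   [R4 at 1.2]
2. k(cons(cons(a, c), pair(c, a)), f(a, cons(cons(c, c), f(cons(pair(a, a), c), a))))  →  pair(cons(a, c), f(a, cons(cons(c, c), f(cons(pair(a, a), c), a))))   [R1 at ε]
3. pair(cons(a, c), f(a, cons(cons(c, c), f(cons(pair(a, a), c), a))))  →  pair(cons(a, c), a)   [R2 at 2]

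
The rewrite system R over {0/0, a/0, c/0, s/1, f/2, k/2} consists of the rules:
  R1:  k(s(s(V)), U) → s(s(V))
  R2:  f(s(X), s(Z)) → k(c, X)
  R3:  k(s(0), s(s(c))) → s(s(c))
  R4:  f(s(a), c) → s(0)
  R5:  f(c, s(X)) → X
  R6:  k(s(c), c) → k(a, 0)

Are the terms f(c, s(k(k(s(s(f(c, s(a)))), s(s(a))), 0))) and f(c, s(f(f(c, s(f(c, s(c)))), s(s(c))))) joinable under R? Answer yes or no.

no — NF(t₁) = s(s(a)), NF(t₂) = s(c)

Reduce t₁ = f(c, s(k(k(s(s(f(c, s(a)))), s(s(a))), 0))):
1. f(c, s(k(k(s(s(f(c, s(a)))), s(s(a))), 0)))  →  k(k(s(s(f(c, s(a)))), s(s(a))), 0)   [R5 at ε]
2. k(k(s(s(f(c, s(a)))), s(s(a))), 0)  →  k(s(s(f(c, s(a)))), 0)   [R1 at 1]
3. k(s(s(f(c, s(a)))), 0)  →  s(s(f(c, s(a))))   [R1 at ε]
4. s(s(f(c, s(a))))  →  s(s(a))   [R5 at 1.1]

Reduce t₂ = f(c, s(f(f(c, s(f(c, s(c)))), s(s(c))))):
1. f(c, s(f(f(c, s(f(c, s(c)))), s(s(c)))))  →  f(f(c, s(f(c, s(c)))), s(s(c)))   [R5 at ε]
2. f(f(c, s(f(c, s(c)))), s(s(c)))  →  f(f(c, s(c)), s(s(c)))   [R5 at 1]
3. f(f(c, s(c)), s(s(c)))  →  f(c, s(s(c)))   [R5 at 1]
4. f(c, s(s(c)))  →  s(c)   [R5 at ε]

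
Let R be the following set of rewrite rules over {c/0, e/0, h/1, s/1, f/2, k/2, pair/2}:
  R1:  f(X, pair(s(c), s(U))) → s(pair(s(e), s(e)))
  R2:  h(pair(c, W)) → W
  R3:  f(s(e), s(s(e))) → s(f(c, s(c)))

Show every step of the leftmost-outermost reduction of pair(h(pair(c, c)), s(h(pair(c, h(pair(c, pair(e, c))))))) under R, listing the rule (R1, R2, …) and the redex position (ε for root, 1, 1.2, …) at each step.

pair(c, s(pair(e, c)))

1. pair(h(pair(c, c)), s(h(pair(c, h(pair(c, pair(e, c)))))))  →  pair(c, s(h(pair(c, h(pair(c, pair(e, c)))))))   [R2 at 1]
2. pair(c, s(h(pair(c, h(pair(c, pair(e, c)))))))  →  pair(c, s(h(pair(c, pair(e, c)))))   [R2 at 2.1]
3. pair(c, s(h(pair(c, pair(e, c)))))  →  pair(c, s(pair(e, c)))   [R2 at 2.1]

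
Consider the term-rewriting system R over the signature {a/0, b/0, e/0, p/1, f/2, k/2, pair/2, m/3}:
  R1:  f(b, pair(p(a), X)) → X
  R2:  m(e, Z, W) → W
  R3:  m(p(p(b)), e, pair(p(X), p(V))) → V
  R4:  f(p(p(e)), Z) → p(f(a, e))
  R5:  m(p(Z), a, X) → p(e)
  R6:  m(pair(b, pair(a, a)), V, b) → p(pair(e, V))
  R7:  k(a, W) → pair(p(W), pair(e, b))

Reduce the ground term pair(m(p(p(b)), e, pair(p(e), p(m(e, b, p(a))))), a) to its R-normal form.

pair(p(a), a)

1. pair(m(p(p(b)), e, pair(p(e), p(m(e, b, p(a))))), a)  →  pair(m(e, b, p(a)), a)   [R3 at 1]
2. pair(m(e, b, p(a)), a)  →  pair(p(a), a)   [R2 at 1]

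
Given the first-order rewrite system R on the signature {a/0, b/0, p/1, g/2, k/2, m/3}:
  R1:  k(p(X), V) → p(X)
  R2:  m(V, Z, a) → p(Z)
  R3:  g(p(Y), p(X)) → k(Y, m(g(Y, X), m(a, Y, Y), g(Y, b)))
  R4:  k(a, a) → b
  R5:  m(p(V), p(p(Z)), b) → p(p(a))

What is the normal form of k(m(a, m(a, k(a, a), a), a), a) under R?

1. k(m(a, m(a, k(a, a), a), a), a)  →  k(p(m(a, k(a, a), a)), a)   [R2 at 1]
2. k(p(m(a, k(a, a), a)), a)  →  p(m(a, k(a, a), a))   [R1 at ε]
3. p(m(a, k(a, a), a))  →  p(p(k(a, a)))   [R2 at 1]
4. p(p(k(a, a)))  →  p(p(b))   [R4 at 1.1]

p(p(b))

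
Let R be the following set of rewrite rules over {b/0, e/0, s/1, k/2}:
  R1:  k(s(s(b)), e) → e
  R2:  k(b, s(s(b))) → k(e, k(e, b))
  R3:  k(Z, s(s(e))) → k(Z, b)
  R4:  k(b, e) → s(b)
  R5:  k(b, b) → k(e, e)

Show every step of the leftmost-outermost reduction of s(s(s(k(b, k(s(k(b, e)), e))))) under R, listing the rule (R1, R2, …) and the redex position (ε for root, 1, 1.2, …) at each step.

s(s(s(s(b))))

1. s(s(s(k(b, k(s(k(b, e)), e)))))  →  s(s(s(k(b, k(s(s(b)), e)))))   [R4 at 1.1.1.2.1.1]
2. s(s(s(k(b, k(s(s(b)), e)))))  →  s(s(s(k(b, e))))   [R1 at 1.1.1.2]
3. s(s(s(k(b, e))))  →  s(s(s(s(b))))   [R4 at 1.1.1]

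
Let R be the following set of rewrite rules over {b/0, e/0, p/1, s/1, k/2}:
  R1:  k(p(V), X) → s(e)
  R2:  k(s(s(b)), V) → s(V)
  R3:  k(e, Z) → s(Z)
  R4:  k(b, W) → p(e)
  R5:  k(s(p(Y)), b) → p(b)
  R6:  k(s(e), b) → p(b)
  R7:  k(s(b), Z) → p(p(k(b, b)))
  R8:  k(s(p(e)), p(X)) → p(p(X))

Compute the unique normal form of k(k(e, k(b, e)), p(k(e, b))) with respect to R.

p(p(s(b)))

1. k(k(e, k(b, e)), p(k(e, b)))  →  k(s(k(b, e)), p(k(e, b)))   [R3 at 1]
2. k(s(k(b, e)), p(k(e, b)))  →  k(s(p(e)), p(k(e, b)))   [R4 at 1.1]
3. k(s(p(e)), p(k(e, b)))  →  p(p(k(e, b)))   [R8 at ε]
4. p(p(k(e, b)))  →  p(p(s(b)))   [R3 at 1.1]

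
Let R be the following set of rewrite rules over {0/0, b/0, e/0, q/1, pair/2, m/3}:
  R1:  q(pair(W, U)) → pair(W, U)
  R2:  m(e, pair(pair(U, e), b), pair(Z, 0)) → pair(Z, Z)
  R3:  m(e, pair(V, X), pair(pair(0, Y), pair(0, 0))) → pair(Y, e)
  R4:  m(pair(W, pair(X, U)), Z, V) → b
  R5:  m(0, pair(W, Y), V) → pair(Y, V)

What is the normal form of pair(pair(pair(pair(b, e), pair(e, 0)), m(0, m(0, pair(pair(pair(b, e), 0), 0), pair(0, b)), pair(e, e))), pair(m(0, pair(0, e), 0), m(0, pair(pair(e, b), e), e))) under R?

pair(pair(pair(pair(b, e), pair(e, 0)), pair(pair(0, b), pair(e, e))), pair(pair(e, 0), pair(e, e)))

1. pair(pair(pair(pair(b, e), pair(e, 0)), m(0, m(0, pair(pair(pair(b, e), 0), 0), pair(0, b)), pair(e, e))), pair(m(0, pair(0, e), 0), m(0, pair(pair(e, b), e), e)))  →  pair(pair(pair(pair(b, e), pair(e, 0)), m(0, pair(0, pair(0, b)), pair(e, e))), pair(m(0, pair(0, e), 0), m(0, pair(pair(e, b), e), e)))   [R5 at 1.2.2]
2. pair(pair(pair(pair(b, e), pair(e, 0)), m(0, pair(0, pair(0, b)), pair(e, e))), pair(m(0, pair(0, e), 0), m(0, pair(pair(e, b), e), e)))  →  pair(pair(pair(pair(b, e), pair(e, 0)), pair(pair(0, b), pair(e, e))), pair(m(0, pair(0, e), 0), m(0, pair(pair(e, b), e), e)))   [R5 at 1.2]
3. pair(pair(pair(pair(b, e), pair(e, 0)), pair(pair(0, b), pair(e, e))), pair(m(0, pair(0, e), 0), m(0, pair(pair(e, b), e), e)))  →  pair(pair(pair(pair(b, e), pair(e, 0)), pair(pair(0, b), pair(e, e))), pair(pair(e, 0), m(0, pair(pair(e, b), e), e)))   [R5 at 2.1]
4. pair(pair(pair(pair(b, e), pair(e, 0)), pair(pair(0, b), pair(e, e))), pair(pair(e, 0), m(0, pair(pair(e, b), e), e)))  →  pair(pair(pair(pair(b, e), pair(e, 0)), pair(pair(0, b), pair(e, e))), pair(pair(e, 0), pair(e, e)))   [R5 at 2.2]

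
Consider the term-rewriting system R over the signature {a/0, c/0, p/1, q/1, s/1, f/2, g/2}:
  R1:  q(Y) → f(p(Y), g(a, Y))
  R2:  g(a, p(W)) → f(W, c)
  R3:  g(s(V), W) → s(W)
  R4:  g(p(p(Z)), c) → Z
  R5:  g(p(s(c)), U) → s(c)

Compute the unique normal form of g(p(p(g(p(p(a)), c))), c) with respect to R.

a

1. g(p(p(g(p(p(a)), c))), c)  →  g(p(p(a)), c)   [R4 at ε]
2. g(p(p(a)), c)  →  a   [R4 at ε]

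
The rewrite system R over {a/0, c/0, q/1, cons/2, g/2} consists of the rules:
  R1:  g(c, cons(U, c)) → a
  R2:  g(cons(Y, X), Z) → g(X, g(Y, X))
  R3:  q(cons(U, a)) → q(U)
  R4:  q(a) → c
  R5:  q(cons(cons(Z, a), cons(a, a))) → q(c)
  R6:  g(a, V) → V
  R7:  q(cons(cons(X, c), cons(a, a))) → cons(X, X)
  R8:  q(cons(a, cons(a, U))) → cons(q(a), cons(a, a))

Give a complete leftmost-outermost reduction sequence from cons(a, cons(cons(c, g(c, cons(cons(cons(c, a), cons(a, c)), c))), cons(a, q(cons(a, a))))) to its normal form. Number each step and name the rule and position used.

1. cons(a, cons(cons(c, g(c, cons(cons(cons(c, a), cons(a, c)), c))), cons(a, q(cons(a, a)))))  →  cons(a, cons(cons(c, a), cons(a, q(cons(a, a)))))   [R1 at 2.1.2]
2. cons(a, cons(cons(c, a), cons(a, q(cons(a, a)))))  →  cons(a, cons(cons(c, a), cons(a, q(a))))   [R3 at 2.2.2]
3. cons(a, cons(cons(c, a), cons(a, q(a))))  →  cons(a, cons(cons(c, a), cons(a, c)))   [R4 at 2.2.2]

cons(a, cons(cons(c, a), cons(a, c)))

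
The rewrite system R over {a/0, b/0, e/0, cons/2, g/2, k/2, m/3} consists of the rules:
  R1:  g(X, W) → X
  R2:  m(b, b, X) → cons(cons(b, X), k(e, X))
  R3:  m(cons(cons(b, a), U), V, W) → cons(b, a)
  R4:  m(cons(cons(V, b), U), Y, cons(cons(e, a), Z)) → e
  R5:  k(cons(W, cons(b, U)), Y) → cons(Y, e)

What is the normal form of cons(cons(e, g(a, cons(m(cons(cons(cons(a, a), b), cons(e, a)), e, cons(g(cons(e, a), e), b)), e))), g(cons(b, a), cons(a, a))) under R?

1. cons(cons(e, g(a, cons(m(cons(cons(cons(a, a), b), cons(e, a)), e, cons(g(cons(e, a), e), b)), e))), g(cons(b, a), cons(a, a)))  →  cons(cons(e, a), g(cons(b, a), cons(a, a)))   [R1 at 1.2]
2. cons(cons(e, a), g(cons(b, a), cons(a, a)))  →  cons(cons(e, a), cons(b, a))   [R1 at 2]

cons(cons(e, a), cons(b, a))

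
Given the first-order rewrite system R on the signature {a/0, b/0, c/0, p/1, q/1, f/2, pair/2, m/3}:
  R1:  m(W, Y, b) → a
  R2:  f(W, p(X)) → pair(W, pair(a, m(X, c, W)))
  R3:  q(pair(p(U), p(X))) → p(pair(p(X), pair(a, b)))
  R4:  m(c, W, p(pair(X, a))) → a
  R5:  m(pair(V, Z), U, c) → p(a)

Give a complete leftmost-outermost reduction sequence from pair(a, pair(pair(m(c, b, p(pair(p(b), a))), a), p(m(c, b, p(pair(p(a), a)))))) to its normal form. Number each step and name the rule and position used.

pair(a, pair(pair(a, a), p(a)))

1. pair(a, pair(pair(m(c, b, p(pair(p(b), a))), a), p(m(c, b, p(pair(p(a), a))))))  →  pair(a, pair(pair(a, a), p(m(c, b, p(pair(p(a), a))))))   [R4 at 2.1.1]
2. pair(a, pair(pair(a, a), p(m(c, b, p(pair(p(a), a))))))  →  pair(a, pair(pair(a, a), p(a)))   [R4 at 2.2.1]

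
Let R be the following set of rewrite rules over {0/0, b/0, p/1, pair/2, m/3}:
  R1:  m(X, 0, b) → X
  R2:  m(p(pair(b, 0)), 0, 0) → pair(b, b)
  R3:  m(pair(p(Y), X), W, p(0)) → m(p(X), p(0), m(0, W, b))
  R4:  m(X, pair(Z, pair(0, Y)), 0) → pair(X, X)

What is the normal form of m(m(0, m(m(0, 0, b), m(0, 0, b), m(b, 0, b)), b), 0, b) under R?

1. m(m(0, m(m(0, 0, b), m(0, 0, b), m(b, 0, b)), b), 0, b)  →  m(0, m(m(0, 0, b), m(0, 0, b), m(b, 0, b)), b)   [R1 at ε]
2. m(0, m(m(0, 0, b), m(0, 0, b), m(b, 0, b)), b)  →  m(0, m(0, m(0, 0, b), m(b, 0, b)), b)   [R1 at 2.1]
3. m(0, m(0, m(0, 0, b), m(b, 0, b)), b)  →  m(0, m(0, 0, m(b, 0, b)), b)   [R1 at 2.2]
4. m(0, m(0, 0, m(b, 0, b)), b)  →  m(0, m(0, 0, b), b)   [R1 at 2.3]
5. m(0, m(0, 0, b), b)  →  m(0, 0, b)   [R1 at 2]
6. m(0, 0, b)  →  0   [R1 at ε]

0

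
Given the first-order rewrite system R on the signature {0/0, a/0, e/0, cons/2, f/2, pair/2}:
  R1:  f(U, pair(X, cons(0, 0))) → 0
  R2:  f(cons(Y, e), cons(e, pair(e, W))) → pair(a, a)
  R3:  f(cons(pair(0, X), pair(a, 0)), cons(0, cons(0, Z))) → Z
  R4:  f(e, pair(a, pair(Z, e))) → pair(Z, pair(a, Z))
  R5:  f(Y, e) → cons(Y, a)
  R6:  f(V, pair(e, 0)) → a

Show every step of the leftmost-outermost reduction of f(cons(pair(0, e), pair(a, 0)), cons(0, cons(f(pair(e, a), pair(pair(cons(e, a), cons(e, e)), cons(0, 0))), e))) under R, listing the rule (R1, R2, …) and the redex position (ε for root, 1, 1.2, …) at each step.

e

1. f(cons(pair(0, e), pair(a, 0)), cons(0, cons(f(pair(e, a), pair(pair(cons(e, a), cons(e, e)), cons(0, 0))), e)))  →  f(cons(pair(0, e), pair(a, 0)), cons(0, cons(0, e)))   [R1 at 2.2.1]
2. f(cons(pair(0, e), pair(a, 0)), cons(0, cons(0, e)))  →  e   [R3 at ε]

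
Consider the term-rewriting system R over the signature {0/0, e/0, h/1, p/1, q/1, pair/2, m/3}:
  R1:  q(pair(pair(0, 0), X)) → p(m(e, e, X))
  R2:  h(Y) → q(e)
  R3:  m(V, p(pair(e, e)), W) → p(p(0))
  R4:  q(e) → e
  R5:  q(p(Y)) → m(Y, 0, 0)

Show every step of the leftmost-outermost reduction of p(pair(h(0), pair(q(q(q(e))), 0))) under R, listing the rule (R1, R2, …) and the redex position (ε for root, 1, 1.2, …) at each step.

1. p(pair(h(0), pair(q(q(q(e))), 0)))  →  p(pair(q(e), pair(q(q(q(e))), 0)))   [R2 at 1.1]
2. p(pair(q(e), pair(q(q(q(e))), 0)))  →  p(pair(e, pair(q(q(q(e))), 0)))   [R4 at 1.1]
3. p(pair(e, pair(q(q(q(e))), 0)))  →  p(pair(e, pair(q(q(e)), 0)))   [R4 at 1.2.1.1.1]
4. p(pair(e, pair(q(q(e)), 0)))  →  p(pair(e, pair(q(e), 0)))   [R4 at 1.2.1.1]
5. p(pair(e, pair(q(e), 0)))  →  p(pair(e, pair(e, 0)))   [R4 at 1.2.1]

p(pair(e, pair(e, 0)))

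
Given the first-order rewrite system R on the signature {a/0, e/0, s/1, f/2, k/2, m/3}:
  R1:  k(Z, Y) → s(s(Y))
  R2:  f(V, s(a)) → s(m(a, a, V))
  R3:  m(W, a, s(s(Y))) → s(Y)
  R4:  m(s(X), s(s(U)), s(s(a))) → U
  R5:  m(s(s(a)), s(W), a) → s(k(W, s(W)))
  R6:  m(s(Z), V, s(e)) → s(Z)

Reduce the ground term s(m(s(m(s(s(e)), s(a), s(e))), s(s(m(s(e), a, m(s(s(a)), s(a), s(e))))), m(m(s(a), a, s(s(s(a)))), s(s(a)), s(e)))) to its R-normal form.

1. s(m(s(m(s(s(e)), s(a), s(e))), s(s(m(s(e), a, m(s(s(a)), s(a), s(e))))), m(m(s(a), a, s(s(s(a)))), s(s(a)), s(e))))  →  s(m(s(s(s(e))), s(s(m(s(e), a, m(s(s(a)), s(a), s(e))))), m(m(s(a), a, s(s(s(a)))), s(s(a)), s(e))))   [R6 at 1.1.1]
2. s(m(s(s(s(e))), s(s(m(s(e), a, m(s(s(a)), s(a), s(e))))), m(m(s(a), a, s(s(s(a)))), s(s(a)), s(e))))  →  s(m(s(s(s(e))), s(s(m(s(e), a, s(s(a))))), m(m(s(a), a, s(s(s(a)))), s(s(a)), s(e))))   [R6 at 1.2.1.1.3]
3. s(m(s(s(s(e))), s(s(m(s(e), a, s(s(a))))), m(m(s(a), a, s(s(s(a)))), s(s(a)), s(e))))  →  s(m(s(s(s(e))), s(s(s(a))), m(m(s(a), a, s(s(s(a)))), s(s(a)), s(e))))   [R3 at 1.2.1.1]
4. s(m(s(s(s(e))), s(s(s(a))), m(m(s(a), a, s(s(s(a)))), s(s(a)), s(e))))  →  s(m(s(s(s(e))), s(s(s(a))), m(s(s(a)), s(s(a)), s(e))))   [R3 at 1.3.1]
5. s(m(s(s(s(e))), s(s(s(a))), m(s(s(a)), s(s(a)), s(e))))  →  s(m(s(s(s(e))), s(s(s(a))), s(s(a))))   [R6 at 1.3]
6. s(m(s(s(s(e))), s(s(s(a))), s(s(a))))  →  s(s(a))   [R4 at 1]

s(s(a))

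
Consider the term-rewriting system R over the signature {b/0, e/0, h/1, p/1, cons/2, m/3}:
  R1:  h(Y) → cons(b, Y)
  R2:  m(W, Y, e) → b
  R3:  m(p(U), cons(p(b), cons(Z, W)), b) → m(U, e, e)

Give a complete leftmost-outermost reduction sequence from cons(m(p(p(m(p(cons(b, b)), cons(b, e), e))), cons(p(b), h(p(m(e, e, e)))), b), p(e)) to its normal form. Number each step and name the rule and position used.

cons(b, p(e))

1. cons(m(p(p(m(p(cons(b, b)), cons(b, e), e))), cons(p(b), h(p(m(e, e, e)))), b), p(e))  →  cons(m(p(p(b)), cons(p(b), h(p(m(e, e, e)))), b), p(e))   [R2 at 1.1.1.1]
2. cons(m(p(p(b)), cons(p(b), h(p(m(e, e, e)))), b), p(e))  →  cons(m(p(p(b)), cons(p(b), cons(b, p(m(e, e, e)))), b), p(e))   [R1 at 1.2.2]
3. cons(m(p(p(b)), cons(p(b), cons(b, p(m(e, e, e)))), b), p(e))  →  cons(m(p(b), e, e), p(e))   [R3 at 1]
4. cons(m(p(b), e, e), p(e))  →  cons(b, p(e))   [R2 at 1]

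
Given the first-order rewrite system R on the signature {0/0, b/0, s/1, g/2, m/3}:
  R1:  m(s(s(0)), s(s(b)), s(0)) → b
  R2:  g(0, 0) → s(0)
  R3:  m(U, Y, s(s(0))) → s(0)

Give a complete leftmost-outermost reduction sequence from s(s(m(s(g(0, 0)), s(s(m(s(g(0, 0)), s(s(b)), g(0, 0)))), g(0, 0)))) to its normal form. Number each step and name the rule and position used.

1. s(s(m(s(g(0, 0)), s(s(m(s(g(0, 0)), s(s(b)), g(0, 0)))), g(0, 0))))  →  s(s(m(s(s(0)), s(s(m(s(g(0, 0)), s(s(b)), g(0, 0)))), g(0, 0))))   [R2 at 1.1.1.1]
2. s(s(m(s(s(0)), s(s(m(s(g(0, 0)), s(s(b)), g(0, 0)))), g(0, 0))))  →  s(s(m(s(s(0)), s(s(m(s(s(0)), s(s(b)), g(0, 0)))), g(0, 0))))   [R2 at 1.1.2.1.1.1.1]
3. s(s(m(s(s(0)), s(s(m(s(s(0)), s(s(b)), g(0, 0)))), g(0, 0))))  →  s(s(m(s(s(0)), s(s(m(s(s(0)), s(s(b)), s(0)))), g(0, 0))))   [R2 at 1.1.2.1.1.3]
4. s(s(m(s(s(0)), s(s(m(s(s(0)), s(s(b)), s(0)))), g(0, 0))))  →  s(s(m(s(s(0)), s(s(b)), g(0, 0))))   [R1 at 1.1.2.1.1]
5. s(s(m(s(s(0)), s(s(b)), g(0, 0))))  →  s(s(m(s(s(0)), s(s(b)), s(0))))   [R2 at 1.1.3]
6. s(s(m(s(s(0)), s(s(b)), s(0))))  →  s(s(b))   [R1 at 1.1]

s(s(b))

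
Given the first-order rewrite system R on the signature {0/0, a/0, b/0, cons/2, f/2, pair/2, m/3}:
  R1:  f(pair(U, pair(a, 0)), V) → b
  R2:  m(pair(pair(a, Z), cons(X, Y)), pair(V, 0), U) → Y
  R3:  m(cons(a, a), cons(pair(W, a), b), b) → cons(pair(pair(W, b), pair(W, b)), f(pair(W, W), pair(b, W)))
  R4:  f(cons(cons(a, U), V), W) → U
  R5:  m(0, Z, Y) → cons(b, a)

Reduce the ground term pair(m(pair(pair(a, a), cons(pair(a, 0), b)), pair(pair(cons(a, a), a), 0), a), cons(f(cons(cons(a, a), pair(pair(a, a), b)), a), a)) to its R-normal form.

1. pair(m(pair(pair(a, a), cons(pair(a, 0), b)), pair(pair(cons(a, a), a), 0), a), cons(f(cons(cons(a, a), pair(pair(a, a), b)), a), a))  →  pair(b, cons(f(cons(cons(a, a), pair(pair(a, a), b)), a), a))   [R2 at 1]
2. pair(b, cons(f(cons(cons(a, a), pair(pair(a, a), b)), a), a))  →  pair(b, cons(a, a))   [R4 at 2.1]

pair(b, cons(a, a))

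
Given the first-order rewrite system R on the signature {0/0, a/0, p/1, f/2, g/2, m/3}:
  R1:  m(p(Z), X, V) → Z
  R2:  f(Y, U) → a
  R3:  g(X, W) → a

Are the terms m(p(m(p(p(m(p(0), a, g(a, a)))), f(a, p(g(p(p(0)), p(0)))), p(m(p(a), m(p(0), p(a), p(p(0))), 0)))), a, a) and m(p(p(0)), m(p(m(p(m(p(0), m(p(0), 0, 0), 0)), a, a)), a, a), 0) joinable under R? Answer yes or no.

yes — NF(t₁) = p(0), NF(t₂) = p(0)

Reduce t₁ = m(p(m(p(p(m(p(0), a, g(a, a)))), f(a, p(g(p(p(0)), p(0)))), p(m(p(a), m(p(0), p(a), p(p(0))), 0)))), a, a):
1. m(p(m(p(p(m(p(0), a, g(a, a)))), f(a, p(g(p(p(0)), p(0)))), p(m(p(a), m(p(0), p(a), p(p(0))), 0)))), a, a)  →  m(p(p(m(p(0), a, g(a, a)))), f(a, p(g(p(p(0)), p(0)))), p(m(p(a), m(p(0), p(a), p(p(0))), 0)))   [R1 at ε]
2. m(p(p(m(p(0), a, g(a, a)))), f(a, p(g(p(p(0)), p(0)))), p(m(p(a), m(p(0), p(a), p(p(0))), 0)))  →  p(m(p(0), a, g(a, a)))   [R1 at ε]
3. p(m(p(0), a, g(a, a)))  →  p(0)   [R1 at 1]

Reduce t₂ = m(p(p(0)), m(p(m(p(m(p(0), m(p(0), 0, 0), 0)), a, a)), a, a), 0):
1. m(p(p(0)), m(p(m(p(m(p(0), m(p(0), 0, 0), 0)), a, a)), a, a), 0)  →  p(0)   [R1 at ε]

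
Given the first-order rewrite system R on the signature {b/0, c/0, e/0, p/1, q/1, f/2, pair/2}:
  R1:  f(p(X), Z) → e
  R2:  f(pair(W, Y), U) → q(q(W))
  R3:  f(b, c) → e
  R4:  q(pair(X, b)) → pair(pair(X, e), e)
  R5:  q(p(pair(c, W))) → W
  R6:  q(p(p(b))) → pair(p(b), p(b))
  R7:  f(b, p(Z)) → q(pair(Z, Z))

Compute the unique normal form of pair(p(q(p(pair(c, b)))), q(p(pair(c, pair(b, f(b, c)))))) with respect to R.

1. pair(p(q(p(pair(c, b)))), q(p(pair(c, pair(b, f(b, c))))))  →  pair(p(b), q(p(pair(c, pair(b, f(b, c))))))   [R5 at 1.1]
2. pair(p(b), q(p(pair(c, pair(b, f(b, c))))))  →  pair(p(b), pair(b, f(b, c)))   [R5 at 2]
3. pair(p(b), pair(b, f(b, c)))  →  pair(p(b), pair(b, e))   [R3 at 2.2]

pair(p(b), pair(b, e))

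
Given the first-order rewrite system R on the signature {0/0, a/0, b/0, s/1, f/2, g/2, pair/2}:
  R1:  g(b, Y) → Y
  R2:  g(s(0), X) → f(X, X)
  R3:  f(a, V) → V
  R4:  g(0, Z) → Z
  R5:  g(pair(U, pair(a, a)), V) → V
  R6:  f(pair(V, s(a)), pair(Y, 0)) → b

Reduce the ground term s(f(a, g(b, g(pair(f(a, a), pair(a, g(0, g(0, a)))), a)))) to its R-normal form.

1. s(f(a, g(b, g(pair(f(a, a), pair(a, g(0, g(0, a)))), a))))  →  s(g(b, g(pair(f(a, a), pair(a, g(0, g(0, a)))), a)))   [R3 at 1]
2. s(g(b, g(pair(f(a, a), pair(a, g(0, g(0, a)))), a)))  →  s(g(pair(f(a, a), pair(a, g(0, g(0, a)))), a))   [R1 at 1]
3. s(g(pair(f(a, a), pair(a, g(0, g(0, a)))), a))  →  s(g(pair(a, pair(a, g(0, g(0, a)))), a))   [R3 at 1.1.1]
4. s(g(pair(a, pair(a, g(0, g(0, a)))), a))  →  s(g(pair(a, pair(a, g(0, a))), a))   [R4 at 1.1.2.2]
5. s(g(pair(a, pair(a, g(0, a))), a))  →  s(g(pair(a, pair(a, a)), a))   [R4 at 1.1.2.2]
6. s(g(pair(a, pair(a, a)), a))  →  s(a)   [R5 at 1]

s(a)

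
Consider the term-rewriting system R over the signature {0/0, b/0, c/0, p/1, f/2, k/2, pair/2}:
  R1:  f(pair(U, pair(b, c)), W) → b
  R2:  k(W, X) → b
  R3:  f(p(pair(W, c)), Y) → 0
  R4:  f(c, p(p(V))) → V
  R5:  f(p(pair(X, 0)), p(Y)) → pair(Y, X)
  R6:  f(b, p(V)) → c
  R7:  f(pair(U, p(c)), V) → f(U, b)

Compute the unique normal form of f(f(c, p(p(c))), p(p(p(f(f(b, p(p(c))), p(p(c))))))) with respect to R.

1. f(f(c, p(p(c))), p(p(p(f(f(b, p(p(c))), p(p(c)))))))  →  f(c, p(p(p(f(f(b, p(p(c))), p(p(c)))))))   [R4 at 1]
2. f(c, p(p(p(f(f(b, p(p(c))), p(p(c)))))))  →  p(f(f(b, p(p(c))), p(p(c))))   [R4 at ε]
3. p(f(f(b, p(p(c))), p(p(c))))  →  p(f(c, p(p(c))))   [R6 at 1.1]
4. p(f(c, p(p(c))))  →  p(c)   [R4 at 1]

p(c)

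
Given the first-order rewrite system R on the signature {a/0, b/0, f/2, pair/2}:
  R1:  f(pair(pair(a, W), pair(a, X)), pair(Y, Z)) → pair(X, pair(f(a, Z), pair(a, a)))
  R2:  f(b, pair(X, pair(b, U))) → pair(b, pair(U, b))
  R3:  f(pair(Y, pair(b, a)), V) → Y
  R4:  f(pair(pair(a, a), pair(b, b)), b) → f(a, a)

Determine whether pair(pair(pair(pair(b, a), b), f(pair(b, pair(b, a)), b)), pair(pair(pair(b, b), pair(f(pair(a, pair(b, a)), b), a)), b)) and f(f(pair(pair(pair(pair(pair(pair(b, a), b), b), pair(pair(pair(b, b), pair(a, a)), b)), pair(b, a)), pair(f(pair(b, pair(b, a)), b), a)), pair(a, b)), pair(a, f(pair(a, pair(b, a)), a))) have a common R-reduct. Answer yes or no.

Reduce t₁ = pair(pair(pair(pair(b, a), b), f(pair(b, pair(b, a)), b)), pair(pair(pair(b, b), pair(f(pair(a, pair(b, a)), b), a)), b)):
1. pair(pair(pair(pair(b, a), b), f(pair(b, pair(b, a)), b)), pair(pair(pair(b, b), pair(f(pair(a, pair(b, a)), b), a)), b))  →  pair(pair(pair(pair(b, a), b), b), pair(pair(pair(b, b), pair(f(pair(a, pair(b, a)), b), a)), b))   [R3 at 1.2]
2. pair(pair(pair(pair(b, a), b), b), pair(pair(pair(b, b), pair(f(pair(a, pair(b, a)), b), a)), b))  →  pair(pair(pair(pair(b, a), b), b), pair(pair(pair(b, b), pair(a, a)), b))   [R3 at 2.1.2.1]

Reduce t₂ = f(f(pair(pair(pair(pair(pair(pair(b, a), b), b), pair(pair(pair(b, b), pair(a, a)), b)), pair(b, a)), pair(f(pair(b, pair(b, a)), b), a)), pair(a, b)), pair(a, f(pair(a, pair(b, a)), a))):
1. f(f(pair(pair(pair(pair(pair(pair(b, a), b), b), pair(pair(pair(b, b), pair(a, a)), b)), pair(b, a)), pair(f(pair(b, pair(b, a)), b), a)), pair(a, b)), pair(a, f(pair(a, pair(b, a)), a)))  →  f(f(pair(pair(pair(pair(pair(pair(b, a), b), b), pair(pair(pair(b, b), pair(a, a)), b)), pair(b, a)), pair(b, a)), pair(a, b)), pair(a, f(pair(a, pair(b, a)), a)))   [R3 at 1.1.2.1]
2. f(f(pair(pair(pair(pair(pair(pair(b, a), b), b), pair(pair(pair(b, b), pair(a, a)), b)), pair(b, a)), pair(b, a)), pair(a, b)), pair(a, f(pair(a, pair(b, a)), a)))  →  f(pair(pair(pair(pair(pair(b, a), b), b), pair(pair(pair(b, b), pair(a, a)), b)), pair(b, a)), pair(a, f(pair(a, pair(b, a)), a)))   [R3 at 1]
3. f(pair(pair(pair(pair(pair(b, a), b), b), pair(pair(pair(b, b), pair(a, a)), b)), pair(b, a)), pair(a, f(pair(a, pair(b, a)), a)))  →  pair(pair(pair(pair(b, a), b), b), pair(pair(pair(b, b), pair(a, a)), b))   [R3 at ε]

yes — NF(t₁) = pair(pair(pair(pair(b, a), b), b), pair(pair(pair(b, b), pair(a, a)), b)), NF(t₂) = pair(pair(pair(pair(b, a), b), b), pair(pair(pair(b, b), pair(a, a)), b))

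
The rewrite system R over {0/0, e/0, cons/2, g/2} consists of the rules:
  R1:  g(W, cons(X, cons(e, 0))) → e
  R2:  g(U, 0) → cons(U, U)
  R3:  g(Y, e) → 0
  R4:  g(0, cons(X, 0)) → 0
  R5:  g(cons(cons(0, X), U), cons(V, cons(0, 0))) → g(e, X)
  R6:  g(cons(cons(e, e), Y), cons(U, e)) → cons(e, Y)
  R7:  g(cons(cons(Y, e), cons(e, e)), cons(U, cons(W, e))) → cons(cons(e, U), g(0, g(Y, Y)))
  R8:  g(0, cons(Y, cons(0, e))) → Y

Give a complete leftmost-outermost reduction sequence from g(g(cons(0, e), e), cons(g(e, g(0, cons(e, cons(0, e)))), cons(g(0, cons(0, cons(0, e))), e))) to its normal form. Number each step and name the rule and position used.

0

1. g(g(cons(0, e), e), cons(g(e, g(0, cons(e, cons(0, e)))), cons(g(0, cons(0, cons(0, e))), e)))  →  g(0, cons(g(e, g(0, cons(e, cons(0, e)))), cons(g(0, cons(0, cons(0, e))), e)))   [R3 at 1]
2. g(0, cons(g(e, g(0, cons(e, cons(0, e)))), cons(g(0, cons(0, cons(0, e))), e)))  →  g(0, cons(g(e, e), cons(g(0, cons(0, cons(0, e))), e)))   [R8 at 2.1.2]
3. g(0, cons(g(e, e), cons(g(0, cons(0, cons(0, e))), e)))  →  g(0, cons(0, cons(g(0, cons(0, cons(0, e))), e)))   [R3 at 2.1]
4. g(0, cons(0, cons(g(0, cons(0, cons(0, e))), e)))  →  g(0, cons(0, cons(0, e)))   [R8 at 2.2.1]
5. g(0, cons(0, cons(0, e)))  →  0   [R8 at ε]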